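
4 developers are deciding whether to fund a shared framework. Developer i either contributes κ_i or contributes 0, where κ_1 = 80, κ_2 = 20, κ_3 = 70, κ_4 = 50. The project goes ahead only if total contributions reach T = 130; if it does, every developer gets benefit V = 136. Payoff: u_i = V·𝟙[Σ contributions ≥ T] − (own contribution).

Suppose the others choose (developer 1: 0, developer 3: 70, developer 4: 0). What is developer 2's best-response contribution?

0

Others' total = 70. Even contributing 20 gives 90 < 130: no benefit either way.
Best response: 0.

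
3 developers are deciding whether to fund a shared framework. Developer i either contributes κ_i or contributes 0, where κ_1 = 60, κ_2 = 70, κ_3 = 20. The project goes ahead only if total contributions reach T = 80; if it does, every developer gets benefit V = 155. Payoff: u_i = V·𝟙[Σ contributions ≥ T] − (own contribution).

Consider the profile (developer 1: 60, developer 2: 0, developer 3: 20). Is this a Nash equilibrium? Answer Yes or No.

Total = 80 ≥ 80: provided.
Developer 1 (pledges 60, payoff 95): dropping to 0 → total 20, payoff 0. No gain.
Developer 2 (pledges 0, payoff 155): pledging 70 → total 150, payoff 85. No gain.
Developer 3 (pledges 20, payoff 135): dropping to 0 → total 60, payoff 0. No gain.

Yes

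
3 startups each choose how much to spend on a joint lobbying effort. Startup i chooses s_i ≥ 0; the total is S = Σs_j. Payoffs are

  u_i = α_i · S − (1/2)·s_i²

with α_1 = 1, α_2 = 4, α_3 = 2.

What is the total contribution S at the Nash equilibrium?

7

Startup i's FOC: ∂u_i/∂s_i = α_i − s_i = 0, so s_i* = α_i.
NE contributions = (1, 4, 2); S = 7.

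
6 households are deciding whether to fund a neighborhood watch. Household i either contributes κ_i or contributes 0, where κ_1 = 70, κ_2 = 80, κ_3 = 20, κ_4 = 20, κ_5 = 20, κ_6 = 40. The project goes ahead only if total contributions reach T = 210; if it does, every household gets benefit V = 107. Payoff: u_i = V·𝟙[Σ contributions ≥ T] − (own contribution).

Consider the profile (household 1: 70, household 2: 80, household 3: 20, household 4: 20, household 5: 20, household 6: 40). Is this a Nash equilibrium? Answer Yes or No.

Total = 250 ≥ 210: provided.
Household 1 (pledges 70, payoff 37): dropping to 0 → total 180, payoff 0. No gain.
Household 2 (pledges 80, payoff 27): dropping to 0 → total 170, payoff 0. No gain.
Household 3 (pledges 20, payoff 87): dropping to 0 → total 230, payoff 107. Profitable deviation.

No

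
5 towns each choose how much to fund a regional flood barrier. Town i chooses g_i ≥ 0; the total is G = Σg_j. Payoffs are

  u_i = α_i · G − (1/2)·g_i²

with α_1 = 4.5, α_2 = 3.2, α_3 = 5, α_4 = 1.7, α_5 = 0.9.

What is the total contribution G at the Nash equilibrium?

15.3

Town i's FOC: ∂u_i/∂g_i = α_i − g_i = 0, so g_i* = α_i.
NE contributions = (4.5, 3.2, 5, 1.7, 0.9); G = 15.3.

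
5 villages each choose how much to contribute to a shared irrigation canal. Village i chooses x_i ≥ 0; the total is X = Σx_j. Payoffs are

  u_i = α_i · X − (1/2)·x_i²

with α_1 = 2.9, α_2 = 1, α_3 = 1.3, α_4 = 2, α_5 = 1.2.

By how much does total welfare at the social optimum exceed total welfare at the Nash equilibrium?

114.11

Village i's FOC: ∂u_i/∂x_i = α_i − x_i = 0, so x_i* = α_i.
NE contributions = (2.9, 1, 1.3, 2, 1.2); X = 8.4.
W^NE = (Σα)·X − ½Σα_i² = 8.4² − ½·16.54 = 62.29.
Planner sets x_i = Σα_j = 8.4 for every i, so X^SO = 5·8.4 = 42.
W^SO = (Σα)·X^SO − ½·5·(Σα)² = (5/2)·8.4² = 176.4.
Deadweight loss = W^SO − W^NE = 114.11.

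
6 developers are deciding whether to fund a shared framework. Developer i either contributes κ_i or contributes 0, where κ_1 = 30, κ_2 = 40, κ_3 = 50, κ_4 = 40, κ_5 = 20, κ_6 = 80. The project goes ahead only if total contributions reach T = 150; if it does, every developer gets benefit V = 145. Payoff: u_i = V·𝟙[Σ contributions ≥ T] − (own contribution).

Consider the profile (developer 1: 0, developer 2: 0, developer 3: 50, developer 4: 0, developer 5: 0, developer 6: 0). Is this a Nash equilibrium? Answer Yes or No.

No

Total = 50 < 150: not provided.
Developer 1 (pledges 0, payoff 0): pledging 30 → total 80, payoff -30. No gain.
Developer 2 (pledges 0, payoff 0): pledging 40 → total 90, payoff -40. No gain.
Developer 3 (pledges 50, payoff -50): dropping to 0 → total 0, payoff 0. Profitable deviation.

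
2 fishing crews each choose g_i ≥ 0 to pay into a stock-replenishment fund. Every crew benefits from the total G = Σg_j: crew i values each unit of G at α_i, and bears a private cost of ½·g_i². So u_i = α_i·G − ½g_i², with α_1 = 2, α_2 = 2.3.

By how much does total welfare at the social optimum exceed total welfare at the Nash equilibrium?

Crew i's FOC: ∂u_i/∂g_i = α_i − g_i = 0, so g_i* = α_i.
NE contributions = (2, 2.3); G = 4.3.
W^NE = (Σα)·G − ½Σα_i² = 4.3² − ½·9.29 = 13.845.
Planner sets g_i = Σα_j = 4.3 for every i, so G^SO = 2·4.3 = 8.6.
W^SO = (Σα)·G^SO − ½·2·(Σα)² = (2/2)·4.3² = 18.49.
Deadweight loss = W^SO − W^NE = 4.645.

4.645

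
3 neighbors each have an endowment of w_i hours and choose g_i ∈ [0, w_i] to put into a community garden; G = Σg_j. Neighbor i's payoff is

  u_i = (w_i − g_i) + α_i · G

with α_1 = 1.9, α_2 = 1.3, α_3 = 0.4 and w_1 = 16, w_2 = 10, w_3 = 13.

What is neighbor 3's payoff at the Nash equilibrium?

23.4

∂u_i/∂g_i = α_i − 1, so neighbor i contributes w_i if α_i > 1, else 0.
α_i > 1 for i ∈ {1, 2}; NE contributions (16, 10, 0), G = 26.
u_3 = (13 − 0) + 0.4·26 = 23.4.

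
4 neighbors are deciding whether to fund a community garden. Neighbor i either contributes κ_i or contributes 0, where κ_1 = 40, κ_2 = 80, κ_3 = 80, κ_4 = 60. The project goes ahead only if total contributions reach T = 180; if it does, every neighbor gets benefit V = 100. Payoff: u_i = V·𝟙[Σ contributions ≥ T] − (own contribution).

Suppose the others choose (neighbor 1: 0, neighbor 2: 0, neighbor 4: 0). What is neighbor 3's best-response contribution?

Others' total = 0. Even contributing 80 gives 80 < 180: no benefit either way.
Best response: 0.

0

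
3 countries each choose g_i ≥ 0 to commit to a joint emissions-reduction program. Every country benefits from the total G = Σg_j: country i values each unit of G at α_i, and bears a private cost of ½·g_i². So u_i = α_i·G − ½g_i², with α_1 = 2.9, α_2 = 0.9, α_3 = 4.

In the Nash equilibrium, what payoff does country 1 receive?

18.415

Country i's FOC: ∂u_i/∂g_i = α_i − g_i = 0, so g_i* = α_i.
NE contributions = (2.9, 0.9, 4); G = 7.8.
u_1 = α_1·G − ½·(g_1)² = 2.9·7.8 − ½·2.9² = 18.415.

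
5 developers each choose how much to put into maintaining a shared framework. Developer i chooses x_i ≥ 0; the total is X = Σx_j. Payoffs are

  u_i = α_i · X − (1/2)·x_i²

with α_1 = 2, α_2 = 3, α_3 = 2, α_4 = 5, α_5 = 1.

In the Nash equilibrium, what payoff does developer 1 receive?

Developer i's FOC: ∂u_i/∂x_i = α_i − x_i = 0, so x_i* = α_i.
NE contributions = (2, 3, 2, 5, 1); X = 13.
u_1 = α_1·X − ½·(x_1)² = 2·13 − ½·2² = 24.

24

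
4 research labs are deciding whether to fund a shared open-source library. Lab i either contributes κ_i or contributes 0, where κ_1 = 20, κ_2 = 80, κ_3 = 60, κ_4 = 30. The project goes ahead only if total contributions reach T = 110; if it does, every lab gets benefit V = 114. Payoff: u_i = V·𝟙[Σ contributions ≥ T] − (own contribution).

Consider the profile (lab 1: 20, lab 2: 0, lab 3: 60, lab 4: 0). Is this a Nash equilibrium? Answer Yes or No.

Total = 80 < 110: not provided.
Lab 1 (pledges 20, payoff -20): dropping to 0 → total 60, payoff 0. Profitable deviation.

No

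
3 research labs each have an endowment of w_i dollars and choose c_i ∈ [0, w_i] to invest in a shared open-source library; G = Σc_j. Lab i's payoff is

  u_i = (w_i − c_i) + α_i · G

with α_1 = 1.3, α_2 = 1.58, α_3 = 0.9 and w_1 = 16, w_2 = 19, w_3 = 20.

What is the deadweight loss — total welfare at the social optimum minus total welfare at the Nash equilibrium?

∂u_i/∂c_i = α_i − 1, so lab i contributes w_i if α_i > 1, else 0.
α_i > 1 for i ∈ {1, 2}; NE contributions (16, 19, 0), G = 35.
W^NE = Σw_i − G^NE + (Σα_i)·G^NE = 55 + 2.78·35 = 152.3.
Planner: ∂(Σu_j)/∂c_i = Σα_j − 1 = 2.78 > 0, so everyone contributes w_i; G^SO = 55, W^SO = 55 + 2.78·55 = 207.9.
Deadweight loss = 55.6.

55.6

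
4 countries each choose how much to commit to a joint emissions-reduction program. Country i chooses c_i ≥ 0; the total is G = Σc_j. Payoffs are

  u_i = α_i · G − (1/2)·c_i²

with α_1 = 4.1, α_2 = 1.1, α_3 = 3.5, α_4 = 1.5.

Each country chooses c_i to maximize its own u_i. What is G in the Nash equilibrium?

Country i's FOC: ∂u_i/∂c_i = α_i − c_i = 0, so c_i* = α_i.
NE contributions = (4.1, 1.1, 3.5, 1.5); G = 10.2.

10.2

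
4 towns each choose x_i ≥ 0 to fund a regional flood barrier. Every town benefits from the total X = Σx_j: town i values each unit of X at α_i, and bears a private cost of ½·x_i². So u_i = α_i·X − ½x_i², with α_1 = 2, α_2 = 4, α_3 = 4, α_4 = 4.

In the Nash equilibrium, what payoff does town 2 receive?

48

Town i's FOC: ∂u_i/∂x_i = α_i − x_i = 0, so x_i* = α_i.
NE contributions = (2, 4, 4, 4); X = 14.
u_2 = α_2·X − ½·(x_2)² = 4·14 − ½·4² = 48.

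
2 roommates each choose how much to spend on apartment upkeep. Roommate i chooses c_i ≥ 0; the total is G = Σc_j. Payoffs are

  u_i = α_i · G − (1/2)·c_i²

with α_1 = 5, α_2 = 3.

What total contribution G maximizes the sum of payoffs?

16

Planner FOC: ∂(Σu_j)/∂c_i = (Σα_j) − c_i = 0, so c_i^SO = Σα_j = 8 for every i; G^SO = 16.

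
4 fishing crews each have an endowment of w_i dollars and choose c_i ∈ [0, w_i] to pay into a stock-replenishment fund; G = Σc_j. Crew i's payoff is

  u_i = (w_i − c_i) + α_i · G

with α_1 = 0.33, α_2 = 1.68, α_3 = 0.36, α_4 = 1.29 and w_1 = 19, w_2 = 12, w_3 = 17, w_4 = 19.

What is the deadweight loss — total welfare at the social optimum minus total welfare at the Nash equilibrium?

∂u_i/∂c_i = α_i − 1, so crew i contributes w_i if α_i > 1, else 0.
α_i > 1 for i ∈ {2, 4}; NE contributions (0, 12, 0, 19), G = 31.
W^NE = Σw_i − G^NE + (Σα_i)·G^NE = 67 + 2.66·31 = 149.46.
Planner: ∂(Σu_j)/∂c_i = Σα_j − 1 = 2.66 > 0, so everyone contributes w_i; G^SO = 67, W^SO = 67 + 2.66·67 = 245.22.
Deadweight loss = 95.76.

95.76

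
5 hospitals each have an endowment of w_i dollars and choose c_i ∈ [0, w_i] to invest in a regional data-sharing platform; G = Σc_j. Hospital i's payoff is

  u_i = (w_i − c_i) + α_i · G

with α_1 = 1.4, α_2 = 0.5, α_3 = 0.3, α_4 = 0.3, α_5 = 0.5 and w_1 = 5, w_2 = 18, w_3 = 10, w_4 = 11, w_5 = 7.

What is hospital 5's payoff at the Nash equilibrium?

9.5

∂u_i/∂c_i = α_i − 1, so hospital i contributes w_i if α_i > 1, else 0.
α_i > 1 for i ∈ {1}; NE contributions (5, 0, 0, 0, 0), G = 5.
u_5 = (7 − 0) + 0.5·5 = 9.5.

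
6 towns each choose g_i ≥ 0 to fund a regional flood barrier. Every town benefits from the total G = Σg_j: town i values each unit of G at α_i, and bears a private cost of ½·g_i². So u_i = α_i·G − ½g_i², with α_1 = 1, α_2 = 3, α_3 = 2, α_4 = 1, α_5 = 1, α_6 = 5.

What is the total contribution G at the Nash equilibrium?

13

Town i's FOC: ∂u_i/∂g_i = α_i − g_i = 0, so g_i* = α_i.
NE contributions = (1, 3, 2, 1, 1, 5); G = 13.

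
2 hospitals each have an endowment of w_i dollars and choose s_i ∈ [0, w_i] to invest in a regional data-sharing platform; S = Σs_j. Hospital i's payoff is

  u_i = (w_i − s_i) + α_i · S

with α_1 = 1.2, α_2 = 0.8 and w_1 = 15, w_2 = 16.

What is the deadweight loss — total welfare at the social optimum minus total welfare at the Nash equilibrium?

16

∂u_i/∂s_i = α_i − 1, so hospital i contributes w_i if α_i > 1, else 0.
α_i > 1 for i ∈ {1}; NE contributions (15, 0), S = 15.
W^NE = Σw_i − S^NE + (Σα_i)·S^NE = 31 + 1·15 = 46.
Planner: ∂(Σu_j)/∂s_i = Σα_j − 1 = 1 > 0, so everyone contributes w_i; S^SO = 31, W^SO = 31 + 1·31 = 62.
Deadweight loss = 16.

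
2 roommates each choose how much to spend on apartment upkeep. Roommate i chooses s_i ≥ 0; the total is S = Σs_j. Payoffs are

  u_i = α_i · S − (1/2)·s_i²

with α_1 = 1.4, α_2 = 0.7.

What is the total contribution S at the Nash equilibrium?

Roommate i's FOC: ∂u_i/∂s_i = α_i − s_i = 0, so s_i* = α_i.
NE contributions = (1.4, 0.7); S = 2.1.

2.1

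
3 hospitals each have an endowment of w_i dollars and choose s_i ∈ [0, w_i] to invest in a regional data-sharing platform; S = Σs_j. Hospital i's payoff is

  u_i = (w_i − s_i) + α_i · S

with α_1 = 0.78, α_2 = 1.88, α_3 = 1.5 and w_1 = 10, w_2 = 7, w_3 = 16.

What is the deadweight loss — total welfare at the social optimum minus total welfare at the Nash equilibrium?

∂u_i/∂s_i = α_i − 1, so hospital i contributes w_i if α_i > 1, else 0.
α_i > 1 for i ∈ {2, 3}; NE contributions (0, 7, 16), S = 23.
W^NE = Σw_i − S^NE + (Σα_i)·S^NE = 33 + 3.16·23 = 105.68.
Planner: ∂(Σu_j)/∂s_i = Σα_j − 1 = 3.16 > 0, so everyone contributes w_i; S^SO = 33, W^SO = 33 + 3.16·33 = 137.28.
Deadweight loss = 31.6.

31.6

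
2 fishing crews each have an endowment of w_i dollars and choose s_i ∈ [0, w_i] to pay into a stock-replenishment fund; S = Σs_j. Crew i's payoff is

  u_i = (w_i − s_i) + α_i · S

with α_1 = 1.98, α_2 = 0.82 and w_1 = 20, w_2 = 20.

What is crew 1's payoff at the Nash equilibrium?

39.6

∂u_i/∂s_i = α_i − 1, so crew i contributes w_i if α_i > 1, else 0.
α_i > 1 for i ∈ {1}; NE contributions (20, 0), S = 20.
u_1 = (20 − 20) + 1.98·20 = 39.6.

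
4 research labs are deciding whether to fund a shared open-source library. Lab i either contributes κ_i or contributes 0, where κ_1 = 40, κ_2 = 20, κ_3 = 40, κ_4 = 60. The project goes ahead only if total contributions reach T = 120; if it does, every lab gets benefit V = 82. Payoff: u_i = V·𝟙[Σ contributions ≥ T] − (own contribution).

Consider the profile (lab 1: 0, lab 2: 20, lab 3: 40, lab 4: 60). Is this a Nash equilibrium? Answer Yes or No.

Yes

Total = 120 ≥ 120: provided.
Lab 1 (pledges 0, payoff 82): pledging 40 → total 160, payoff 42. No gain.
Lab 2 (pledges 20, payoff 62): dropping to 0 → total 100, payoff 0. No gain.
Lab 3 (pledges 40, payoff 42): dropping to 0 → total 80, payoff 0. No gain.
Lab 4 (pledges 60, payoff 22): dropping to 0 → total 60, payoff 0. No gain.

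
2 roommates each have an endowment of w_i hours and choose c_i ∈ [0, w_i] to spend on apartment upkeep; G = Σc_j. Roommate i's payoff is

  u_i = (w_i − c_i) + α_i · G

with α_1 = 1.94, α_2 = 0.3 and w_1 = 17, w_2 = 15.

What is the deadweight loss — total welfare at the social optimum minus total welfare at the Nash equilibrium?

18.6

∂u_i/∂c_i = α_i − 1, so roommate i contributes w_i if α_i > 1, else 0.
α_i > 1 for i ∈ {1}; NE contributions (17, 0), G = 17.
W^NE = Σw_i − G^NE + (Σα_i)·G^NE = 32 + 1.24·17 = 53.08.
Planner: ∂(Σu_j)/∂c_i = Σα_j − 1 = 1.24 > 0, so everyone contributes w_i; G^SO = 32, W^SO = 32 + 1.24·32 = 71.68.
Deadweight loss = 18.6.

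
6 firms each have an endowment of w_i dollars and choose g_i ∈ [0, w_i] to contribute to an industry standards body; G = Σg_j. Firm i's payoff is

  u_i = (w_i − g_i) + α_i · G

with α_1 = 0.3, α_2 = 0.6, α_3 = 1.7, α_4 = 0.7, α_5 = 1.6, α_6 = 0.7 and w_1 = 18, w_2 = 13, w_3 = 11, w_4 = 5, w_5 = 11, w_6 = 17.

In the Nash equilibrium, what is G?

∂u_i/∂g_i = α_i − 1, so firm i contributes w_i if α_i > 1, else 0.
α_i > 1 for i ∈ {3, 5}; NE contributions (0, 0, 11, 0, 11, 0), G = 22.

22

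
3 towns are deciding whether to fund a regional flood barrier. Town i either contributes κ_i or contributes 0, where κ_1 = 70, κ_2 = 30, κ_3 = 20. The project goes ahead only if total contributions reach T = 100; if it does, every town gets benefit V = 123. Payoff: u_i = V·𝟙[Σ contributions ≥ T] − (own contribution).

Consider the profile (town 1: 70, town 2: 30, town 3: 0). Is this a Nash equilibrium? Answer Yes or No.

Yes

Total = 100 ≥ 100: provided.
Town 1 (pledges 70, payoff 53): dropping to 0 → total 30, payoff 0. No gain.
Town 2 (pledges 30, payoff 93): dropping to 0 → total 70, payoff 0. No gain.
Town 3 (pledges 0, payoff 123): pledging 20 → total 120, payoff 103. No gain.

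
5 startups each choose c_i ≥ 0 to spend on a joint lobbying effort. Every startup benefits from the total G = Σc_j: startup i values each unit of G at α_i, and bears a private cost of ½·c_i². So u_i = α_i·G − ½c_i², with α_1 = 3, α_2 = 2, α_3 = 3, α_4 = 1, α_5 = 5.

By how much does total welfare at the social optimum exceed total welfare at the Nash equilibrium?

318

Startup i's FOC: ∂u_i/∂c_i = α_i − c_i = 0, so c_i* = α_i.
NE contributions = (3, 2, 3, 1, 5); G = 14.
W^NE = (Σα)·G − ½Σα_i² = 14² − ½·48 = 172.
Planner sets c_i = Σα_j = 14 for every i, so G^SO = 5·14 = 70.
W^SO = (Σα)·G^SO − ½·5·(Σα)² = (5/2)·14² = 490.
Deadweight loss = W^SO − W^NE = 318.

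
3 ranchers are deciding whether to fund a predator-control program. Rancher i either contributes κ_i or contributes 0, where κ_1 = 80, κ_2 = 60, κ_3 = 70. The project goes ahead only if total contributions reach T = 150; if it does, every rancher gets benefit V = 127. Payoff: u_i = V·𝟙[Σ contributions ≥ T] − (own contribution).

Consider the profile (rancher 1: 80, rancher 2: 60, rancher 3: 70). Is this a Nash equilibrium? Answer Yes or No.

No

Total = 210 ≥ 150: provided.
Rancher 1 (pledges 80, payoff 47): dropping to 0 → total 130, payoff 0. No gain.
Rancher 2 (pledges 60, payoff 67): dropping to 0 → total 150, payoff 127. Profitable deviation.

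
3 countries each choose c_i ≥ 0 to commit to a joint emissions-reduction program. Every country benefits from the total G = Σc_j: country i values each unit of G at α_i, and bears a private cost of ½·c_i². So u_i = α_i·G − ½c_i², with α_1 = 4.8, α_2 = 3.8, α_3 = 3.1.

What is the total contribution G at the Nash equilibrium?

Country i's FOC: ∂u_i/∂c_i = α_i − c_i = 0, so c_i* = α_i.
NE contributions = (4.8, 3.8, 3.1); G = 11.7.

11.7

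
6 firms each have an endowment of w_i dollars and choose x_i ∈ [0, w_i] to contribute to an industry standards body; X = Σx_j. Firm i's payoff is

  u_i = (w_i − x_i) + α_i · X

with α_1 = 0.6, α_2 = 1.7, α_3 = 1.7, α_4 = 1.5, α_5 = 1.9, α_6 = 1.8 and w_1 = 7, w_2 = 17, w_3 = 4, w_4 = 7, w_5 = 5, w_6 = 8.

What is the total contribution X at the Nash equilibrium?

41

∂u_i/∂x_i = α_i − 1, so firm i contributes w_i if α_i > 1, else 0.
α_i > 1 for i ∈ {2, 3, 4, 5, 6}; NE contributions (0, 17, 4, 7, 5, 8), X = 41.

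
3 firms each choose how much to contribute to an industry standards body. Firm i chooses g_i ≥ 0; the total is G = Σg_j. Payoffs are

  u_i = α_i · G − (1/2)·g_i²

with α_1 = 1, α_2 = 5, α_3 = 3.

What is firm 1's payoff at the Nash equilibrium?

8.5

Firm i's FOC: ∂u_i/∂g_i = α_i − g_i = 0, so g_i* = α_i.
NE contributions = (1, 5, 3); G = 9.
u_1 = α_1·G − ½·(g_1)² = 1·9 − ½·1² = 8.5.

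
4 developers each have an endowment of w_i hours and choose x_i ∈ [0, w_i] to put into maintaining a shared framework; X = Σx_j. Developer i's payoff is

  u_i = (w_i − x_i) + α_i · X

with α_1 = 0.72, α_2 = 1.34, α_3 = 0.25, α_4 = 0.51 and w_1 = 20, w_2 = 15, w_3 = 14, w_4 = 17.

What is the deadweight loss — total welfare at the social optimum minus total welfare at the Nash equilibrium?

92.82

∂u_i/∂x_i = α_i − 1, so developer i contributes w_i if α_i > 1, else 0.
α_i > 1 for i ∈ {2}; NE contributions (0, 15, 0, 0), X = 15.
W^NE = Σw_i − X^NE + (Σα_i)·X^NE = 66 + 1.82·15 = 93.3.
Planner: ∂(Σu_j)/∂x_i = Σα_j − 1 = 1.82 > 0, so everyone contributes w_i; X^SO = 66, W^SO = 66 + 1.82·66 = 186.12.
Deadweight loss = 92.82.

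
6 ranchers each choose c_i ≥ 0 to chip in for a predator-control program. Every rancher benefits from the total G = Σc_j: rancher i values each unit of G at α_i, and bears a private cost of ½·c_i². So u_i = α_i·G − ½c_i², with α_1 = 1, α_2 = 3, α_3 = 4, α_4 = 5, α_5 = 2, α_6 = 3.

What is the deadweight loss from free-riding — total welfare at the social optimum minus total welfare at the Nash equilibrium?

Rancher i's FOC: ∂u_i/∂c_i = α_i − c_i = 0, so c_i* = α_i.
NE contributions = (1, 3, 4, 5, 2, 3); G = 18.
W^NE = (Σα)·G − ½Σα_i² = 18² − ½·64 = 292.
Planner sets c_i = Σα_j = 18 for every i, so G^SO = 6·18 = 108.
W^SO = (Σα)·G^SO − ½·6·(Σα)² = (6/2)·18² = 972.
Deadweight loss = W^SO − W^NE = 680.

680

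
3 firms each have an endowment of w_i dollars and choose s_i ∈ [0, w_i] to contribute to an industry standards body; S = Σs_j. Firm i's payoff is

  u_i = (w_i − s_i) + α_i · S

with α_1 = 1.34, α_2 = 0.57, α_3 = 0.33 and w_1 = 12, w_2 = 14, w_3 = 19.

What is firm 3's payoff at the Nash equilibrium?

∂u_i/∂s_i = α_i − 1, so firm i contributes w_i if α_i > 1, else 0.
α_i > 1 for i ∈ {1}; NE contributions (12, 0, 0), S = 12.
u_3 = (19 − 0) + 0.33·12 = 22.96.

22.96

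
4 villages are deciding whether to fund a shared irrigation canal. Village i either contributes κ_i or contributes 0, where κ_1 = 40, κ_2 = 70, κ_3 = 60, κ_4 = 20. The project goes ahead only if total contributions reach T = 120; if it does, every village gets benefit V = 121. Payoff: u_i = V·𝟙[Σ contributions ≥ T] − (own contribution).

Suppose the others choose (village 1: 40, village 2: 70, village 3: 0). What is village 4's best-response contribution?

Others' total = 110. Contributing 20 brings total to 130 ≥ 120: gain V − κ_4 = 101.
Best response: 20.

20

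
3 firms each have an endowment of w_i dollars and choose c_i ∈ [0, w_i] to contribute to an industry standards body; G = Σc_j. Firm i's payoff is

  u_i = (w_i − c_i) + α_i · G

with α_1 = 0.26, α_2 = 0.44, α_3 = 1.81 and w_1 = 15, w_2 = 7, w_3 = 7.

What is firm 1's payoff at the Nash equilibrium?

∂u_i/∂c_i = α_i − 1, so firm i contributes w_i if α_i > 1, else 0.
α_i > 1 for i ∈ {3}; NE contributions (0, 0, 7), G = 7.
u_1 = (15 − 0) + 0.26·7 = 16.82.

16.82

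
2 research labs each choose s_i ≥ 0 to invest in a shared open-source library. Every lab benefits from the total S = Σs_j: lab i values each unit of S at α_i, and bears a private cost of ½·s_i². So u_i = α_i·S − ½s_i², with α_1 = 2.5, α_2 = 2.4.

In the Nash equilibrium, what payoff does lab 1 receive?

Lab i's FOC: ∂u_i/∂s_i = α_i − s_i = 0, so s_i* = α_i.
NE contributions = (2.5, 2.4); S = 4.9.
u_1 = α_1·S − ½·(s_1)² = 2.5·4.9 − ½·2.5² = 9.125.

9.125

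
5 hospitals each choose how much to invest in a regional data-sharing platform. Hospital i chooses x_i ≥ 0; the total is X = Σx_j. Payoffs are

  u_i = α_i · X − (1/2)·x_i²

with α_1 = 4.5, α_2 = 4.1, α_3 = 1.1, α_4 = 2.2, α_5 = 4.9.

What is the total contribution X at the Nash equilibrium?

16.8

Hospital i's FOC: ∂u_i/∂x_i = α_i − x_i = 0, so x_i* = α_i.
NE contributions = (4.5, 4.1, 1.1, 2.2, 4.9); X = 16.8.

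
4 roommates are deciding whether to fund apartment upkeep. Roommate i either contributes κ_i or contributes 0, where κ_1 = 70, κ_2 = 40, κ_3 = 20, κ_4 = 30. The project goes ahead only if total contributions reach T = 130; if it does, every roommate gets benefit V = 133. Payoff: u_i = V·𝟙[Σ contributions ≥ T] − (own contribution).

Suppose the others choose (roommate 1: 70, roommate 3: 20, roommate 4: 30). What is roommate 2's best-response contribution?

Others' total = 120. Contributing 40 brings total to 160 ≥ 130: gain V − κ_2 = 93.
Best response: 40.

40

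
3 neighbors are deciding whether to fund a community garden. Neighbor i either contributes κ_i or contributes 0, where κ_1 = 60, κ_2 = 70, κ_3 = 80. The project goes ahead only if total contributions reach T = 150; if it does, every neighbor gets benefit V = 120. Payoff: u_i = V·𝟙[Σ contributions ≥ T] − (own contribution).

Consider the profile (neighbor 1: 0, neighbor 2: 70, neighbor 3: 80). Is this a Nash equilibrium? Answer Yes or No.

Yes

Total = 150 ≥ 150: provided.
Neighbor 1 (pledges 0, payoff 120): pledging 60 → total 210, payoff 60. No gain.
Neighbor 2 (pledges 70, payoff 50): dropping to 0 → total 80, payoff 0. No gain.
Neighbor 3 (pledges 80, payoff 40): dropping to 0 → total 70, payoff 0. No gain.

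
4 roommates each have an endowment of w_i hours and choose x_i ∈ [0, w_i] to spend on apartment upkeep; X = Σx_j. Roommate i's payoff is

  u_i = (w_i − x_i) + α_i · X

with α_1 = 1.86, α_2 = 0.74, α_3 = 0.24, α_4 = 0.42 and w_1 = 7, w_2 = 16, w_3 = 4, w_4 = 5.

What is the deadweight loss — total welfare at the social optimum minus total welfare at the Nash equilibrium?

∂u_i/∂x_i = α_i − 1, so roommate i contributes w_i if α_i > 1, else 0.
α_i > 1 for i ∈ {1}; NE contributions (7, 0, 0, 0), X = 7.
W^NE = Σw_i − X^NE + (Σα_i)·X^NE = 32 + 2.26·7 = 47.82.
Planner: ∂(Σu_j)/∂x_i = Σα_j − 1 = 2.26 > 0, so everyone contributes w_i; X^SO = 32, W^SO = 32 + 2.26·32 = 104.32.
Deadweight loss = 56.5.

56.5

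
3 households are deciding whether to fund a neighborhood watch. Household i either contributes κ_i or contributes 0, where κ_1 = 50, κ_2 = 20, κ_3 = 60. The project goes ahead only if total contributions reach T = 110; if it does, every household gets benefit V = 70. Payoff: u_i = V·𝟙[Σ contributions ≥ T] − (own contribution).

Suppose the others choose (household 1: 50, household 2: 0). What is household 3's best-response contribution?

Others' total = 50. Contributing 60 brings total to 110 ≥ 110: gain V − κ_3 = 10.
Best response: 60.

60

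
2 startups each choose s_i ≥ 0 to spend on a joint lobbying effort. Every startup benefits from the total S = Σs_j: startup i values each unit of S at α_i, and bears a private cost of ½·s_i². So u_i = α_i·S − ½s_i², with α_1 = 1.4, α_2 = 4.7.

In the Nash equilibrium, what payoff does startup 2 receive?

Startup i's FOC: ∂u_i/∂s_i = α_i − s_i = 0, so s_i* = α_i.
NE contributions = (1.4, 4.7); S = 6.1.
u_2 = α_2·S − ½·(s_2)² = 4.7·6.1 − ½·4.7² = 17.625.

17.625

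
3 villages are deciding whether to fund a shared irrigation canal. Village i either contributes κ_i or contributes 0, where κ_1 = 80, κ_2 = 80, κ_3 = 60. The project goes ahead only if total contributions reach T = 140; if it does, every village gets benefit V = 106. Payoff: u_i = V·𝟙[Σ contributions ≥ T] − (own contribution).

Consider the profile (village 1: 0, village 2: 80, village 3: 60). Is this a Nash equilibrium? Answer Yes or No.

Total = 140 ≥ 140: provided.
Village 1 (pledges 0, payoff 106): pledging 80 → total 220, payoff 26. No gain.
Village 2 (pledges 80, payoff 26): dropping to 0 → total 60, payoff 0. No gain.
Village 3 (pledges 60, payoff 46): dropping to 0 → total 80, payoff 0. No gain.

Yes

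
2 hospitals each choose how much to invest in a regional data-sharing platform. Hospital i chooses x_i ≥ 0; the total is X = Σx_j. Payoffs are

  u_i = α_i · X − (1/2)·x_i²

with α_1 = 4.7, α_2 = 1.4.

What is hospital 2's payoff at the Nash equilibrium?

7.56

Hospital i's FOC: ∂u_i/∂x_i = α_i − x_i = 0, so x_i* = α_i.
NE contributions = (4.7, 1.4); X = 6.1.
u_2 = α_2·X − ½·(x_2)² = 1.4·6.1 − ½·1.4² = 7.56.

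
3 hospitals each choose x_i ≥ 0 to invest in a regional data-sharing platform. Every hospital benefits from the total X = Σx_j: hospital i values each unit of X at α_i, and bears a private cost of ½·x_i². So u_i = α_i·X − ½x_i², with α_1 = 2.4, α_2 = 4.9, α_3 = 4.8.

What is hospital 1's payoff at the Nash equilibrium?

26.16

Hospital i's FOC: ∂u_i/∂x_i = α_i − x_i = 0, so x_i* = α_i.
NE contributions = (2.4, 4.9, 4.8); X = 12.1.
u_1 = α_1·X − ½·(x_1)² = 2.4·12.1 − ½·2.4² = 26.16.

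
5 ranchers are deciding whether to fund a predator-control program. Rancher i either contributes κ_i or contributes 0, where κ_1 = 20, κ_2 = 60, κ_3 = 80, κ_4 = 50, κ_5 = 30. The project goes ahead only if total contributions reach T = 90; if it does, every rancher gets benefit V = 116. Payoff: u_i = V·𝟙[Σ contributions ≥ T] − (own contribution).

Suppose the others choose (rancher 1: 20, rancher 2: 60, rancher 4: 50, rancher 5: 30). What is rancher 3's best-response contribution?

0

Others' total = 160 ≥ 90; contributing adds cost 80 for no extra benefit.
Best response: 0.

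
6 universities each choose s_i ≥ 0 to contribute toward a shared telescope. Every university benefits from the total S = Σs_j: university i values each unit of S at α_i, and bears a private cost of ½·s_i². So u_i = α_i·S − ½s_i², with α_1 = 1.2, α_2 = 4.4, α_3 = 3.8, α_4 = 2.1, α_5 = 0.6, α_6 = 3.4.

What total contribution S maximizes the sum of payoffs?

93

Planner FOC: ∂(Σu_j)/∂s_i = (Σα_j) − s_i = 0, so s_i^SO = Σα_j = 15.5 for every i; S^SO = 93.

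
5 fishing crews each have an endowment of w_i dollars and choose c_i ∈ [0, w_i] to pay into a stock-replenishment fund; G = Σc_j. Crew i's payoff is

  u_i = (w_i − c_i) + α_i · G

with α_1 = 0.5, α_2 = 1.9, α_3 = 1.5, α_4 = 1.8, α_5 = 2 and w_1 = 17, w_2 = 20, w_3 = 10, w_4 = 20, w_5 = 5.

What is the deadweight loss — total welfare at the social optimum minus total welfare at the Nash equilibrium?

∂u_i/∂c_i = α_i − 1, so crew i contributes w_i if α_i > 1, else 0.
α_i > 1 for i ∈ {2, 3, 4, 5}; NE contributions (0, 20, 10, 20, 5), G = 55.
W^NE = Σw_i − G^NE + (Σα_i)·G^NE = 72 + 6.7·55 = 440.5.
Planner: ∂(Σu_j)/∂c_i = Σα_j − 1 = 6.7 > 0, so everyone contributes w_i; G^SO = 72, W^SO = 72 + 6.7·72 = 554.4.
Deadweight loss = 113.9.

113.9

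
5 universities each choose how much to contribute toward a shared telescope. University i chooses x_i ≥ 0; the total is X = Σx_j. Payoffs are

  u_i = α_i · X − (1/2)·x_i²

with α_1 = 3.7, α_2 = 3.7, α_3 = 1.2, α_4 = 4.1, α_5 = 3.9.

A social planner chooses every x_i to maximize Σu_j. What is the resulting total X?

83

Planner FOC: ∂(Σu_j)/∂x_i = (Σα_j) − x_i = 0, so x_i^SO = Σα_j = 16.6 for every i; X^SO = 83.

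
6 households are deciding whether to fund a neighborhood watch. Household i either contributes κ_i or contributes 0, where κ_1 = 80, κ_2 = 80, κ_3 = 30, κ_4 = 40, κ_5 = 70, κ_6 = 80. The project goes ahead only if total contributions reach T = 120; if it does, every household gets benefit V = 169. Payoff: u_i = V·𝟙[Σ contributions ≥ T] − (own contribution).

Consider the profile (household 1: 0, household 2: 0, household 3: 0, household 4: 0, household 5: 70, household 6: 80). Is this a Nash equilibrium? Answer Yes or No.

Total = 150 ≥ 120: provided.
Household 1 (pledges 0, payoff 169): pledging 80 → total 230, payoff 89. No gain.
Household 2 (pledges 0, payoff 169): pledging 80 → total 230, payoff 89. No gain.
Household 3 (pledges 0, payoff 169): pledging 30 → total 180, payoff 139. No gain.
Household 4 (pledges 0, payoff 169): pledging 40 → total 190, payoff 129. No gain.
Household 5 (pledges 70, payoff 99): dropping to 0 → total 80, payoff 0. No gain.
Household 6 (pledges 80, payoff 89): dropping to 0 → total 70, payoff 0. No gain.

Yes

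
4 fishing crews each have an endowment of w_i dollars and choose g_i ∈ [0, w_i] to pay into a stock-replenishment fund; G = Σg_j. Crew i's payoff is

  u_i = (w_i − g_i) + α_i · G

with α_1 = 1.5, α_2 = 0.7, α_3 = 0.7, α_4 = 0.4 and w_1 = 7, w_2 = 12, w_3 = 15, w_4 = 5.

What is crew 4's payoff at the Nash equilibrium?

∂u_i/∂g_i = α_i − 1, so crew i contributes w_i if α_i > 1, else 0.
α_i > 1 for i ∈ {1}; NE contributions (7, 0, 0, 0), G = 7.
u_4 = (5 − 0) + 0.4·7 = 7.8.

7.8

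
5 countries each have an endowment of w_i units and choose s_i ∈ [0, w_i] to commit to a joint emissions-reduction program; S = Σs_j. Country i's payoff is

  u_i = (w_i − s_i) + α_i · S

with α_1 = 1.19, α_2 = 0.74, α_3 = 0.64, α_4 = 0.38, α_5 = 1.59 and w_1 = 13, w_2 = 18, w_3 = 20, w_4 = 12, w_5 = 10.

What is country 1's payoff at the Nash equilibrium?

∂u_i/∂s_i = α_i − 1, so country i contributes w_i if α_i > 1, else 0.
α_i > 1 for i ∈ {1, 5}; NE contributions (13, 0, 0, 0, 10), S = 23.
u_1 = (13 − 13) + 1.19·23 = 27.37.

27.37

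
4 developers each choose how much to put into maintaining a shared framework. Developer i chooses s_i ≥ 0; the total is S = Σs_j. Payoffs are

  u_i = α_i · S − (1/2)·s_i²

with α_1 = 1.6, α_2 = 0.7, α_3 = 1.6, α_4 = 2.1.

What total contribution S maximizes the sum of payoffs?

Planner FOC: ∂(Σu_j)/∂s_i = (Σα_j) − s_i = 0, so s_i^SO = Σα_j = 6 for every i; S^SO = 24.

24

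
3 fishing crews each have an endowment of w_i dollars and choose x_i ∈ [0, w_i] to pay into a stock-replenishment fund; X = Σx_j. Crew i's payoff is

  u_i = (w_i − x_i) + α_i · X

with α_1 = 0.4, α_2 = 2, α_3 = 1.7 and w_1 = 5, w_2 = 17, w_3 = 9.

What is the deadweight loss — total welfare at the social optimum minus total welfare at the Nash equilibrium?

∂u_i/∂x_i = α_i − 1, so crew i contributes w_i if α_i > 1, else 0.
α_i > 1 for i ∈ {2, 3}; NE contributions (0, 17, 9), X = 26.
W^NE = Σw_i − X^NE + (Σα_i)·X^NE = 31 + 3.1·26 = 111.6.
Planner: ∂(Σu_j)/∂x_i = Σα_j − 1 = 3.1 > 0, so everyone contributes w_i; X^SO = 31, W^SO = 31 + 3.1·31 = 127.1.
Deadweight loss = 15.5.

15.5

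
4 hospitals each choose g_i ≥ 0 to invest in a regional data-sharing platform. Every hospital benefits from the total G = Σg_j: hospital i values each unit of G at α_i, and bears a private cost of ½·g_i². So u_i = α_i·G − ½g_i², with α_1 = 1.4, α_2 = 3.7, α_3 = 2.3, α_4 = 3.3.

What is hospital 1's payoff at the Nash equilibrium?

14

Hospital i's FOC: ∂u_i/∂g_i = α_i − g_i = 0, so g_i* = α_i.
NE contributions = (1.4, 3.7, 2.3, 3.3); G = 10.7.
u_1 = α_1·G − ½·(g_1)² = 1.4·10.7 − ½·1.4² = 14.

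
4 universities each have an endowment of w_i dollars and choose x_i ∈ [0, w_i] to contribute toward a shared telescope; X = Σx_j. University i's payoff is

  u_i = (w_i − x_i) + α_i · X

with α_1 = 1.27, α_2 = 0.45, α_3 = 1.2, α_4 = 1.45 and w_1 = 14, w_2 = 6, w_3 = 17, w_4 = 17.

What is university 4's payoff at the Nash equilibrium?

∂u_i/∂x_i = α_i − 1, so university i contributes w_i if α_i > 1, else 0.
α_i > 1 for i ∈ {1, 3, 4}; NE contributions (14, 0, 17, 17), X = 48.
u_4 = (17 − 17) + 1.45·48 = 69.6.

69.6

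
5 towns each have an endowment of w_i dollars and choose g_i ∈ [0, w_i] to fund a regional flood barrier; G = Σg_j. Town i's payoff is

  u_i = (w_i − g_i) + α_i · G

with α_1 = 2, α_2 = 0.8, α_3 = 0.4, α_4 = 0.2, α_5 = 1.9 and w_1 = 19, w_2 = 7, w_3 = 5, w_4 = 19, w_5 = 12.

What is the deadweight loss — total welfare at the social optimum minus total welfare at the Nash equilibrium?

133.3

∂u_i/∂g_i = α_i − 1, so town i contributes w_i if α_i > 1, else 0.
α_i > 1 for i ∈ {1, 5}; NE contributions (19, 0, 0, 0, 12), G = 31.
W^NE = Σw_i − G^NE + (Σα_i)·G^NE = 62 + 4.3·31 = 195.3.
Planner: ∂(Σu_j)/∂g_i = Σα_j − 1 = 4.3 > 0, so everyone contributes w_i; G^SO = 62, W^SO = 62 + 4.3·62 = 328.6.
Deadweight loss = 133.3.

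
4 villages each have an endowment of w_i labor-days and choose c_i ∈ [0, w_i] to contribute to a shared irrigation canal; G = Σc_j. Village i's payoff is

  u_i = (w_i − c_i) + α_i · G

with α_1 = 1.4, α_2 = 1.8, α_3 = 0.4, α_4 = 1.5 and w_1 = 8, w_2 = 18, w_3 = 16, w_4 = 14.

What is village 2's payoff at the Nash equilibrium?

∂u_i/∂c_i = α_i − 1, so village i contributes w_i if α_i > 1, else 0.
α_i > 1 for i ∈ {1, 2, 4}; NE contributions (8, 18, 0, 14), G = 40.
u_2 = (18 − 18) + 1.8·40 = 72.

72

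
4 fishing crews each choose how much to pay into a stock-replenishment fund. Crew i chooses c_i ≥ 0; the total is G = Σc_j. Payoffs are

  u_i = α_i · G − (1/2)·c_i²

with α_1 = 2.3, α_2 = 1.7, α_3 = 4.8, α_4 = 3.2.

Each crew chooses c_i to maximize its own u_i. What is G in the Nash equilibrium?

Crew i's FOC: ∂u_i/∂c_i = α_i − c_i = 0, so c_i* = α_i.
NE contributions = (2.3, 1.7, 4.8, 3.2); G = 12.

12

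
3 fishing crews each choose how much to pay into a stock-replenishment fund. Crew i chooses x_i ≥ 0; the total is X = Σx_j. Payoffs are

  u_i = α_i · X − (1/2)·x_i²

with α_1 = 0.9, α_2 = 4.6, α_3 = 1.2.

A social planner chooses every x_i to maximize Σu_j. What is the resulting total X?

20.1

Planner FOC: ∂(Σu_j)/∂x_i = (Σα_j) − x_i = 0, so x_i^SO = Σα_j = 6.7 for every i; X^SO = 20.1.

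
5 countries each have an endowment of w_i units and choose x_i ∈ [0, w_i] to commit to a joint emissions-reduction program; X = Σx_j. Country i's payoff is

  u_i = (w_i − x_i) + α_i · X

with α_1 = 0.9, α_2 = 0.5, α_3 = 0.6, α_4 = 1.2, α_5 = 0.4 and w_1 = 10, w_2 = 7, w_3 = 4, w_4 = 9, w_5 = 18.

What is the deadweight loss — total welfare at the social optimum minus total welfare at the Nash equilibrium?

101.4

∂u_i/∂x_i = α_i − 1, so country i contributes w_i if α_i > 1, else 0.
α_i > 1 for i ∈ {4}; NE contributions (0, 0, 0, 9, 0), X = 9.
W^NE = Σw_i − X^NE + (Σα_i)·X^NE = 48 + 2.6·9 = 71.4.
Planner: ∂(Σu_j)/∂x_i = Σα_j − 1 = 2.6 > 0, so everyone contributes w_i; X^SO = 48, W^SO = 48 + 2.6·48 = 172.8.
Deadweight loss = 101.4.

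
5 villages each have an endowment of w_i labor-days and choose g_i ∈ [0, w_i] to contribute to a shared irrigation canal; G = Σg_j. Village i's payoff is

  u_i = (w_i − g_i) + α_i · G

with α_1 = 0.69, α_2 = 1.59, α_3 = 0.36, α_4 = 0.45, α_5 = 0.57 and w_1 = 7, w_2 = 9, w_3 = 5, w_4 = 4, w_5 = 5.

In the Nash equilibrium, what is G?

∂u_i/∂g_i = α_i − 1, so village i contributes w_i if α_i > 1, else 0.
α_i > 1 for i ∈ {2}; NE contributions (0, 9, 0, 0, 0), G = 9.

9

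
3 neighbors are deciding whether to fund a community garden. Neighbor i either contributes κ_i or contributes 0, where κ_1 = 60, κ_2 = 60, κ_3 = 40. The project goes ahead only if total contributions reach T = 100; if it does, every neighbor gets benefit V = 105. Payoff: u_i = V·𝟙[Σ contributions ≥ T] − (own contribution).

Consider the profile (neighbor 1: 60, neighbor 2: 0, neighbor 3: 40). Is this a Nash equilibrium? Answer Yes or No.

Yes

Total = 100 ≥ 100: provided.
Neighbor 1 (pledges 60, payoff 45): dropping to 0 → total 40, payoff 0. No gain.
Neighbor 2 (pledges 0, payoff 105): pledging 60 → total 160, payoff 45. No gain.
Neighbor 3 (pledges 40, payoff 65): dropping to 0 → total 60, payoff 0. No gain.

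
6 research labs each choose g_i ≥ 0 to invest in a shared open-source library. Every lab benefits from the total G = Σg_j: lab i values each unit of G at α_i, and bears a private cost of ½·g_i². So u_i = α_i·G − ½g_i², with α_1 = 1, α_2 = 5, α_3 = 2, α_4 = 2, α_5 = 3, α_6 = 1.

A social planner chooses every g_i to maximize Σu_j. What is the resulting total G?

Planner FOC: ∂(Σu_j)/∂g_i = (Σα_j) − g_i = 0, so g_i^SO = Σα_j = 14 for every i; G^SO = 84.

84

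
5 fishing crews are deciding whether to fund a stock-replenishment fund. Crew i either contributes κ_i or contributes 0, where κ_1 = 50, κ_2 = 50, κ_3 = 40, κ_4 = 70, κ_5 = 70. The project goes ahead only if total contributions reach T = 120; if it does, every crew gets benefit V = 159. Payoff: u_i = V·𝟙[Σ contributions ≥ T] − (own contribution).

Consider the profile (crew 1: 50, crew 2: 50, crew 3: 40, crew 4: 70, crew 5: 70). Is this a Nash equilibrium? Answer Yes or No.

No

Total = 280 ≥ 120: provided.
Crew 1 (pledges 50, payoff 109): dropping to 0 → total 230, payoff 159. Profitable deviation.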